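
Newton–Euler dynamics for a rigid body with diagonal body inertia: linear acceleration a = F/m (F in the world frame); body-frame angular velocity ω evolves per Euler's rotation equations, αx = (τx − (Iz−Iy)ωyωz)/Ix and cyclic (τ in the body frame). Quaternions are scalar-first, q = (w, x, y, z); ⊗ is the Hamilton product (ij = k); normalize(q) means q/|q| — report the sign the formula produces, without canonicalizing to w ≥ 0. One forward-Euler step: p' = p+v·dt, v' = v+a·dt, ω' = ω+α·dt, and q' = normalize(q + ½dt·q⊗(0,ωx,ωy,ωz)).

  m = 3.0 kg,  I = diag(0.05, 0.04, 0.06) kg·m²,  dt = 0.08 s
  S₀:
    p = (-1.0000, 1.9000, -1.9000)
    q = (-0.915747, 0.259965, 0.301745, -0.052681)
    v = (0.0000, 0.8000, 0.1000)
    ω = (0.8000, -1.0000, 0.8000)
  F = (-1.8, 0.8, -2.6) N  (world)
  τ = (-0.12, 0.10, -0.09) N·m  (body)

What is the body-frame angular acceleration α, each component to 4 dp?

gyro term ω×Iω = (-0.0160, -0.0064, 0.0080)
α = I⁻¹(τ − ω×Iω) = (-2.0800, 2.6600, -1.6333)

α = (-2.0800, 2.6600, -1.6333)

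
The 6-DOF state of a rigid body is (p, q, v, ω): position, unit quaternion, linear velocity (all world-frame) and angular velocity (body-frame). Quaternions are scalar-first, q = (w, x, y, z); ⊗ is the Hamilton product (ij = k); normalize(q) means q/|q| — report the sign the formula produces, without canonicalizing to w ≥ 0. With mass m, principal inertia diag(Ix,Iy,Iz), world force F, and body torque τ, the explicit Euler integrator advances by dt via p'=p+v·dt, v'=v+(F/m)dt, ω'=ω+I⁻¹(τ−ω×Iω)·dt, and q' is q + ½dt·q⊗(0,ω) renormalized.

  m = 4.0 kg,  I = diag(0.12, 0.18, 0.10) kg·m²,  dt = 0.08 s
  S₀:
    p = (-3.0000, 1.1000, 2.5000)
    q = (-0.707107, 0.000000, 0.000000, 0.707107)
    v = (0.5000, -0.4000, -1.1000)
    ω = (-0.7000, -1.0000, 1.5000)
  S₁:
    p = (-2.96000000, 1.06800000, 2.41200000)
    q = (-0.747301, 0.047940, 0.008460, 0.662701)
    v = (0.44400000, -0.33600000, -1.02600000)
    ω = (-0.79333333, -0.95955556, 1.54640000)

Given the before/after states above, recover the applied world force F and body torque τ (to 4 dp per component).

rate change Δω = (-0.09333333, 0.04044444, 0.04640000)
ω₀×(Iω₀) = (0.1200, -0.0210, 0.0420)
applied torque τ = (-0.0200, 0.0700, 0.1000)
velocity change Δv = (-0.05600000, 0.06400000, 0.07400000)
F = m·Δv/dt = (-2.8000, 3.2000, 3.7000)

F = (-2.8000, 3.2000, 3.7000)
τ = (-0.0200, 0.0700, 0.1000)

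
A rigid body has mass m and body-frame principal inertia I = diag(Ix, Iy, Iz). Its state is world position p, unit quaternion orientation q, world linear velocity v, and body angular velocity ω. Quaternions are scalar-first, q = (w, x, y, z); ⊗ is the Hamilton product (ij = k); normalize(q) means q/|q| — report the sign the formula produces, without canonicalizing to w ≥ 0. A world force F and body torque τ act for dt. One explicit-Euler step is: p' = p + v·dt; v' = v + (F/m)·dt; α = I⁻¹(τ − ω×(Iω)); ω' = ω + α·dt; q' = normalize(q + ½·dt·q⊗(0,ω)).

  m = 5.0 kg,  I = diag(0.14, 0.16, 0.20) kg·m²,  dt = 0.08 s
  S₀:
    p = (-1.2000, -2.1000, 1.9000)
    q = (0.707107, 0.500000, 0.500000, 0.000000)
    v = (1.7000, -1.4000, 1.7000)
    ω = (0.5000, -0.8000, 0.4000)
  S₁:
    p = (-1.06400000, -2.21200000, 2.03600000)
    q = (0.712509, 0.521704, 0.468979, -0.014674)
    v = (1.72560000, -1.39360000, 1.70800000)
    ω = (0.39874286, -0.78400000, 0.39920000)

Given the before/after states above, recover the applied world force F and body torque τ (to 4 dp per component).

rate change Δω = (-0.10125714, 0.01600000, -0.00080000)
I·α + gyro = (-0.1900, 0.0200, -0.0100)
Δv = v₁−v₀ = (0.02560000, 0.00640000, 0.00800000)
m·(v₁−v₀)/dt = (1.6000, 0.4000, 0.5000)

F = (1.6000, 0.4000, 0.5000)
τ = (-0.1900, 0.0200, -0.0100)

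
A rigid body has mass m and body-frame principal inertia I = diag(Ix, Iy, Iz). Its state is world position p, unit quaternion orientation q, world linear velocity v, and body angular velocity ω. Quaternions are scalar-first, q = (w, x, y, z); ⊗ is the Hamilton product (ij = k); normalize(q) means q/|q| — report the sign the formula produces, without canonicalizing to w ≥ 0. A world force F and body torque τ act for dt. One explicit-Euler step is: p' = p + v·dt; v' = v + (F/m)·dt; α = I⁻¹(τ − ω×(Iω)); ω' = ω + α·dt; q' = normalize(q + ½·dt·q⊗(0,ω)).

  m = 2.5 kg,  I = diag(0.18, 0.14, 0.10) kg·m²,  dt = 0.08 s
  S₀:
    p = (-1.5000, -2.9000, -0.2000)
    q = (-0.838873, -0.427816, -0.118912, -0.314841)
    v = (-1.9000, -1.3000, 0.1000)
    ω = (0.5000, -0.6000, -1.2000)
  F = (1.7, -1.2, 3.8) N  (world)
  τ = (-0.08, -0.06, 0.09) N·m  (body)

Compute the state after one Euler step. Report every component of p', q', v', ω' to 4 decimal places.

p' = (-1.6520, -3.0040, -0.1920)
q' = (-0.8469, -0.4457, -0.1254, -0.2615)
v' = (-1.8456, -1.3384, 0.2216)
ω' = (0.4772, -0.6069, -1.1376)

angular accel α = (-0.2844, -0.0857, 0.7800)
ω + α·dt = (0.4772, -0.6069, -1.1376)
q⊗(0,ω) = (-0.2352484, -0.4656467, -0.1674759, 1.3227932)
updated quaternion q' = (-0.8469, -0.4457, -0.1254, -0.2615)
linear accel F/m = (0.6800, -0.4800, 1.5200)
new position p' = (-1.6520, -3.0040, -0.1920)
v + (F/m)dt = (-1.8456, -1.3384, 0.2216)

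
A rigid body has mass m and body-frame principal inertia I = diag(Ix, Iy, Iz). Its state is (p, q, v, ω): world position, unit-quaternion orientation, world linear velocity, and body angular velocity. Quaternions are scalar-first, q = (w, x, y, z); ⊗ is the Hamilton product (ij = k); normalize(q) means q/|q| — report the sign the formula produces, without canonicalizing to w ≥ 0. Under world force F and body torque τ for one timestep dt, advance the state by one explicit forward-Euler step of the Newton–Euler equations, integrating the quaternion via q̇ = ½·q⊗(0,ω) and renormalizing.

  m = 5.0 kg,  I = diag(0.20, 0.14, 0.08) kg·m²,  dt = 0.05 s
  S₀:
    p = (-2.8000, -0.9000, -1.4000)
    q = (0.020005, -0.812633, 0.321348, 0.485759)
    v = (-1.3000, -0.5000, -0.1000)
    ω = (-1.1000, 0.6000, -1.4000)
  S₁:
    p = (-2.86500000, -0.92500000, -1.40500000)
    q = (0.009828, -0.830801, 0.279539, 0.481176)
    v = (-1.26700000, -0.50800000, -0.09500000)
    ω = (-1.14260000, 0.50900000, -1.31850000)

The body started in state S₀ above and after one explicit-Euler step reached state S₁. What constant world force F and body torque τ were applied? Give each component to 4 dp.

velocity change Δv = (0.03300000, -0.00800000, 0.00500000)
applied force F = (3.3000, -0.8000, 0.5000)
ω₁ − ω₀ = (-0.04260000, -0.09100000, 0.08150000)
applied torque τ = (-0.1200, -0.0700, 0.1700)

F = (3.3000, -0.8000, 0.5000)
τ = (-0.1200, -0.0700, 0.1700)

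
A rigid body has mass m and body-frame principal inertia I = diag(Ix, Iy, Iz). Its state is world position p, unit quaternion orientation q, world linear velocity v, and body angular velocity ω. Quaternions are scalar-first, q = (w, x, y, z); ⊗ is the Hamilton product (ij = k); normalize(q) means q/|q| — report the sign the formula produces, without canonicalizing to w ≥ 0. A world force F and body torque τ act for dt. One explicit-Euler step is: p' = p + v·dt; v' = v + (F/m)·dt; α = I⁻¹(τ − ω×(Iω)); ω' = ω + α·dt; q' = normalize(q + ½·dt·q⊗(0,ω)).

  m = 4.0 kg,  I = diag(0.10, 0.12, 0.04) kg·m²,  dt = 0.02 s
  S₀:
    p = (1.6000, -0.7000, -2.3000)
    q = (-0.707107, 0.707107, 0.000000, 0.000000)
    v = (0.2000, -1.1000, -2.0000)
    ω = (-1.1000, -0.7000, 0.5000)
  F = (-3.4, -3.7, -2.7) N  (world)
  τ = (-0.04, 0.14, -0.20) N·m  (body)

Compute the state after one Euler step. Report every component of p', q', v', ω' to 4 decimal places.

precession coupling ω×(Iω) = (0.0280, -0.0330, 0.0154)
(τ − ω×Iω)/I = (-0.6800, 1.4417, -5.3850)
new body rate ω' = (-1.1136, -0.6712, 0.3923)
q⊗(0,ω) = (0.7778177, 0.7778177, 0.1414214, -0.8485284)
updated quaternion q' = (-0.6993, 0.7148, 0.0014, -0.0085)
linear accel F/m = (-0.8500, -0.9250, -0.6750)
new position p' = (1.6040, -0.7220, -2.3400)
new velocity v' = (0.1830, -1.1185, -2.0135)

p' = (1.6040, -0.7220, -2.3400)
q' = (-0.6993, 0.7148, 0.0014, -0.0085)
v' = (0.1830, -1.1185, -2.0135)
ω' = (-1.1136, -0.6712, 0.3923)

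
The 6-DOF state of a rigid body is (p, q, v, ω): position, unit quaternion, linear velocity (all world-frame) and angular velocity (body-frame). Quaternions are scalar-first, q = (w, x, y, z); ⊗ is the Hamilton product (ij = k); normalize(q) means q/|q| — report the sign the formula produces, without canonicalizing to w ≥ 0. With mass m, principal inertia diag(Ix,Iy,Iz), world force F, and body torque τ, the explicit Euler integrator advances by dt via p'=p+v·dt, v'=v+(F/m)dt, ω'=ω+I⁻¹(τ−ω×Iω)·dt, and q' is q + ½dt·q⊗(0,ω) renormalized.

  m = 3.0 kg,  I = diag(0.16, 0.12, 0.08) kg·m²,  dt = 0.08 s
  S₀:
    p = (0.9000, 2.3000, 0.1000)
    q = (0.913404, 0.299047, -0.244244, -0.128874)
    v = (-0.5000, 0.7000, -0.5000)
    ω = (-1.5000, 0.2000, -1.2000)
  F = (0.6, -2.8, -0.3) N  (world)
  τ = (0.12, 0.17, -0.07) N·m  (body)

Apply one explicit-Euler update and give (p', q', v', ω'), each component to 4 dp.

a = F/m = (0.2000, -0.9333, -0.1000)
new position p' = (0.8600, 2.3560, 0.0600)
v' = v + a·dt = (-0.4840, 0.6253, -0.5080)
(τ − ω×Iω)/I = (0.6900, 0.2167, -1.0250)
ω + α·dt = (-1.4448, 0.2173, -1.2820)
Hamilton product q⊗(0,ω) = (0.3427705, -1.0512384, 0.7348482, -1.4026414)
q' = normalize(q + ½dt·q⊗(0,ω)) = (0.9244, 0.2562, -0.2142, -0.1844)

p' = (0.8600, 2.3560, 0.0600)
q' = (0.9244, 0.2562, -0.2142, -0.1844)
v' = (-0.4840, 0.6253, -0.5080)
ω' = (-1.4448, 0.2173, -1.2820)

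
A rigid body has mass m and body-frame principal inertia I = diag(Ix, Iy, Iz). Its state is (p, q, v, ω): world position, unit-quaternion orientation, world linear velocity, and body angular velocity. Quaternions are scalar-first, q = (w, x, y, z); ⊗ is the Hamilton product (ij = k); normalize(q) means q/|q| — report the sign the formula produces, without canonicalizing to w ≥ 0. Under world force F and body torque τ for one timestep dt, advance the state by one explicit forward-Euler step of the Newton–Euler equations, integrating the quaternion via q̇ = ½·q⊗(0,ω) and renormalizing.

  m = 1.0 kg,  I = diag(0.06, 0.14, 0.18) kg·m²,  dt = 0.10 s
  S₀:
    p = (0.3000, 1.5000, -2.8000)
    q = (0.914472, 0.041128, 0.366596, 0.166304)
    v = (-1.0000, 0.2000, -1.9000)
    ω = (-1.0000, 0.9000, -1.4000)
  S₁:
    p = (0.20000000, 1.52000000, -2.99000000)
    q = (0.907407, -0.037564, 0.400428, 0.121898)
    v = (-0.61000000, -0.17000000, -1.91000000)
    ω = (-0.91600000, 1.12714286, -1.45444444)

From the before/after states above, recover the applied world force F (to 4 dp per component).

velocity change Δv = (0.39000000, -0.37000000, -0.01000000)
F = m·Δv/dt = (3.9000, -3.7000, -0.1000)

F = (3.9000, -3.7000, -0.1000)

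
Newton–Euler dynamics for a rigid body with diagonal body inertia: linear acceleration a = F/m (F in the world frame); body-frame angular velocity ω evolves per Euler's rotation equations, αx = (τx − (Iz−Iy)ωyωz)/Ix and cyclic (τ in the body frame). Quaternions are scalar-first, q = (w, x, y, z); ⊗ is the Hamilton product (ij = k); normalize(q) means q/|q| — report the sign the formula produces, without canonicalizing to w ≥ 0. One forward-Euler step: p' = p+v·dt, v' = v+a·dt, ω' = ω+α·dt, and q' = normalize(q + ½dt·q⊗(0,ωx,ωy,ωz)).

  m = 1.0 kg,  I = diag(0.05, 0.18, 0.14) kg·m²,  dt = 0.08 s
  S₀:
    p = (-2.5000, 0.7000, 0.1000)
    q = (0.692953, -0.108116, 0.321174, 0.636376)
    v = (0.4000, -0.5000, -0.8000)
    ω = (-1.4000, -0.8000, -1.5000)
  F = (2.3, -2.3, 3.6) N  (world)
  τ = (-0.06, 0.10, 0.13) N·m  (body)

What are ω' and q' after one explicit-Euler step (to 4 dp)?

ω×(Iω) gyroscopic = (-0.0480, -0.1890, 0.1456)
angular accel α = (-0.2400, 1.6056, -0.1114)
ω + α·dt = (-1.4192, -0.6716, -1.5089)
q⊗(0,ω) = (1.0601408, -0.9427944, -1.6074628, -0.5032931)
updated quaternion q' = (0.7325, -0.1453, 0.2559, 0.6139)

ω' = (-1.4192, -0.6716, -1.5089)
q' = (0.7325, -0.1453, 0.2559, 0.6139)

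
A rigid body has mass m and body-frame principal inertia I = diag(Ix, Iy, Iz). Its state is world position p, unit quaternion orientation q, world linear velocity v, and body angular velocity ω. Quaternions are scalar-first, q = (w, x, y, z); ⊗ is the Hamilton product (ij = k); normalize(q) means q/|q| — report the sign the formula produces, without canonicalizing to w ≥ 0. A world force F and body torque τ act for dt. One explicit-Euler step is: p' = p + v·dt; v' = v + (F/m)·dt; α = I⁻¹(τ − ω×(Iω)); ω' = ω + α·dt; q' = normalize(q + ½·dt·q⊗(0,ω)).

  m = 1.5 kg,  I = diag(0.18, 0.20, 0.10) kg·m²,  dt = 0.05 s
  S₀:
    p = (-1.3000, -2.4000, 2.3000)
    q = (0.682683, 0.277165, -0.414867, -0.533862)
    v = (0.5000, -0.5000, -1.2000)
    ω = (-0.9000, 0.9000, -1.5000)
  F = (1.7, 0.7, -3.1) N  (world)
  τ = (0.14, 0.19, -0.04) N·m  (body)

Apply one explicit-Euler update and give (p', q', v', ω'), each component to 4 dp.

p' = (-1.2750, -2.4250, 2.2400)
q' = (0.6774, 0.2890, -0.3766, -0.5619)
v' = (0.5567, -0.4767, -1.3033)
ω' = (-0.8986, 0.9205, -1.5119)

α = I⁻¹(τ − ω×Iω) = (0.0278, 0.4100, -0.2380)
ω' = ω + α·dt = (-0.8986, 0.9205, -1.5119)
2q̇ = q⊗(0,ω) = (-0.1779642, 0.4883616, 1.5106380, -1.1479563)
q + ½dt·q⊗(0,ω), renormalized = (0.6774, 0.2890, -0.3766, -0.5619)
new position p' = (-1.2750, -2.4250, 2.2400)
new velocity v' = (0.5567, -0.4767, -1.3033)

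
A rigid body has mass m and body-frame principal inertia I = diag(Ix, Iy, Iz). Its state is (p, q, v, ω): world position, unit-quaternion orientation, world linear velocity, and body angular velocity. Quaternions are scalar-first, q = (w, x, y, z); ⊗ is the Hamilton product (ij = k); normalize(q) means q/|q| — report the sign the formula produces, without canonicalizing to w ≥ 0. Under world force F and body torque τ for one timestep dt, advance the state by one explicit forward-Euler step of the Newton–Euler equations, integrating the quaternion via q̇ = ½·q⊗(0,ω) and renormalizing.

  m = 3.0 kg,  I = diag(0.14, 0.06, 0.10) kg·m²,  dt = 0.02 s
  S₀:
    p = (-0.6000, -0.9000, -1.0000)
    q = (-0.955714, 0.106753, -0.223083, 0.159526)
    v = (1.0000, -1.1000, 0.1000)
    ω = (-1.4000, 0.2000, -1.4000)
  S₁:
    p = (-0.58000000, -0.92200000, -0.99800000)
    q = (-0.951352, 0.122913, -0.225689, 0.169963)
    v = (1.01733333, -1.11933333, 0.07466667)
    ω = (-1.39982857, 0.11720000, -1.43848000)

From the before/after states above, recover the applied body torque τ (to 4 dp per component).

τ = (-0.0100, -0.1700, -0.1700)

Δω = ω₁−ω₀ = (0.00017143, -0.08280000, -0.03848000)
applied torque τ = (-0.0100, -0.1700, -0.1700)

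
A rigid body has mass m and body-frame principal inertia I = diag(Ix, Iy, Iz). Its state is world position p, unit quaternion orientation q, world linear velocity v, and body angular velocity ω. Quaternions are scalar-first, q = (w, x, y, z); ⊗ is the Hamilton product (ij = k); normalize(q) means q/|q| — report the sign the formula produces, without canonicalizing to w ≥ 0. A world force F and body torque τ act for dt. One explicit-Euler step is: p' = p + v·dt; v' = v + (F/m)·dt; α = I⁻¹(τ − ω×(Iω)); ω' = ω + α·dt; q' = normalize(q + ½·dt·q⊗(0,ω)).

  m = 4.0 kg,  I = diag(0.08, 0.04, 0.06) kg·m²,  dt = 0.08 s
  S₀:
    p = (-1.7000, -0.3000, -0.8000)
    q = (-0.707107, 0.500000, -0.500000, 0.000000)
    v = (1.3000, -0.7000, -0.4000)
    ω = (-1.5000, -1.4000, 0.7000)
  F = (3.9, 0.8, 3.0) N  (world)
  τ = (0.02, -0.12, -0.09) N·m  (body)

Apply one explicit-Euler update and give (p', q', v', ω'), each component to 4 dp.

p' = (-1.5960, -0.3560, -0.8320)
q' = (-0.7025, 0.5265, -0.4726, -0.0775)
v' = (1.3780, -0.6840, -0.3400)
ω' = (-1.4604, -1.5980, 0.6920)

p' = p + v·dt = (-1.5960, -0.3560, -0.8320)
v + (F/m)dt = (1.3780, -0.6840, -0.3400)
angular accel α = (0.4950, -2.4750, -0.1000)
ω + α·dt = (-1.4604, -1.5980, 0.6920)
Hamilton product q⊗(0,ω) = (0.0500000, 0.7106605, 0.6399498, -1.9449749)
updated quaternion q' = (-0.7025, 0.5265, -0.4726, -0.0775)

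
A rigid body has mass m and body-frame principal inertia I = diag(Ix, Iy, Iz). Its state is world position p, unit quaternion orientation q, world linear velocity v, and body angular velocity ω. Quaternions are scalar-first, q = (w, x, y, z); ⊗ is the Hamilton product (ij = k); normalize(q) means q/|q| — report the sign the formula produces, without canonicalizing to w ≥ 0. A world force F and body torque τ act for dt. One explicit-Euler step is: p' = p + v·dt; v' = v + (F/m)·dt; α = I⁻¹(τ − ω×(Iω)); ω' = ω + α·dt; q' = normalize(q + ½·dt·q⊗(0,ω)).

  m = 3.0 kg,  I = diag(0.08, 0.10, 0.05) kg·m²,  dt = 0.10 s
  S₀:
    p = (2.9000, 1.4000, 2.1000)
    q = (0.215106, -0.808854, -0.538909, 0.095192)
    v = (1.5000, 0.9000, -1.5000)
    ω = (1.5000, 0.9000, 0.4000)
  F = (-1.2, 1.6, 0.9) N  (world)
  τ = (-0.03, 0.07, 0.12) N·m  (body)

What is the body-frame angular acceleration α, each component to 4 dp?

ω×(Iω) gyroscopic = (-0.0180, 0.0180, 0.0270)
α = I⁻¹(τ − ω×Iω) = (-0.1500, 0.5200, 1.8600)

α = (-0.1500, 0.5200, 1.8600)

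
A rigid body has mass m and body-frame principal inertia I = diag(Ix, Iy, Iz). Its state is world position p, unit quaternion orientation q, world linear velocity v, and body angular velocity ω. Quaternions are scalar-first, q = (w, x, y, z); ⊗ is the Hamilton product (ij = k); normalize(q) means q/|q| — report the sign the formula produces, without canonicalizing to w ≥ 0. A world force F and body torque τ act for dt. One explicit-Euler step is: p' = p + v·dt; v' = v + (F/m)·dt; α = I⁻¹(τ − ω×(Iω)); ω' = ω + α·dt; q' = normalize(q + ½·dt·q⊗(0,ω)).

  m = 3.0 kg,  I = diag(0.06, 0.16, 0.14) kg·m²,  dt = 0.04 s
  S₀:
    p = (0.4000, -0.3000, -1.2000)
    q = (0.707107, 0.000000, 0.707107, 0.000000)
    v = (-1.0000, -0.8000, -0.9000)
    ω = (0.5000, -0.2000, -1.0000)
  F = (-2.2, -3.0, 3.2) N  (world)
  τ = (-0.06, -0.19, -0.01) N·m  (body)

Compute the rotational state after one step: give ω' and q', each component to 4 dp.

angular accel α = (-0.9333, -1.4375, 0.0000)
ω' = ω + α·dt = (0.4627, -0.2575, -1.0000)
q⊗(0,ω) = (0.1414214, -0.3535535, -0.1414214, -1.0606605)
q + ½dt·q⊗(0,ω), renormalized = (0.7098, -0.0071, 0.7041, -0.0212)

ω' = (0.4627, -0.2575, -1.0000)
q' = (0.7098, -0.0071, 0.7041, -0.0212)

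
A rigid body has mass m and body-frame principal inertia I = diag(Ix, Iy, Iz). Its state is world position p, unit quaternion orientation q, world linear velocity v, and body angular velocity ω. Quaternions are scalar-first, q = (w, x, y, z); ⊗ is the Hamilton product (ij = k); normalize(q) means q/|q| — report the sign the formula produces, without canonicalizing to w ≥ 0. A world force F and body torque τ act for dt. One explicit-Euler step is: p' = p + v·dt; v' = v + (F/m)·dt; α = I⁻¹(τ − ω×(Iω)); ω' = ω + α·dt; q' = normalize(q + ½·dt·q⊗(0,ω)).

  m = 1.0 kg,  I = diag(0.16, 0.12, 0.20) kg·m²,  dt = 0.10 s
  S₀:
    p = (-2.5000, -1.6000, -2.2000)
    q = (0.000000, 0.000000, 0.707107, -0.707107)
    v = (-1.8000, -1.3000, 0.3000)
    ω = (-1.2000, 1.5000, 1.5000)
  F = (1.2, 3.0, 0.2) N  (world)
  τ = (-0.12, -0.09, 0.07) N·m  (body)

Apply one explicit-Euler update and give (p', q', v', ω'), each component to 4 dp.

(τ − ω×Iω)/I = (-1.8750, -1.3500, -0.0100)
ω' = ω + α·dt = (-1.3875, 1.3650, 1.4990)
Hamilton product q⊗(0,ω) = (0.0000000, 2.1213210, 0.8485284, 0.8485284)
updated quaternion q' = (0.0000, 0.1053, 0.7440, -0.6598)
p' = p + v·dt = (-2.6800, -1.7300, -2.1700)
v' = v + a·dt = (-1.6800, -1.0000, 0.3200)

p' = (-2.6800, -1.7300, -2.1700)
q' = (0.0000, 0.1053, 0.7440, -0.6598)
v' = (-1.6800, -1.0000, 0.3200)
ω' = (-1.3875, 1.3650, 1.4990)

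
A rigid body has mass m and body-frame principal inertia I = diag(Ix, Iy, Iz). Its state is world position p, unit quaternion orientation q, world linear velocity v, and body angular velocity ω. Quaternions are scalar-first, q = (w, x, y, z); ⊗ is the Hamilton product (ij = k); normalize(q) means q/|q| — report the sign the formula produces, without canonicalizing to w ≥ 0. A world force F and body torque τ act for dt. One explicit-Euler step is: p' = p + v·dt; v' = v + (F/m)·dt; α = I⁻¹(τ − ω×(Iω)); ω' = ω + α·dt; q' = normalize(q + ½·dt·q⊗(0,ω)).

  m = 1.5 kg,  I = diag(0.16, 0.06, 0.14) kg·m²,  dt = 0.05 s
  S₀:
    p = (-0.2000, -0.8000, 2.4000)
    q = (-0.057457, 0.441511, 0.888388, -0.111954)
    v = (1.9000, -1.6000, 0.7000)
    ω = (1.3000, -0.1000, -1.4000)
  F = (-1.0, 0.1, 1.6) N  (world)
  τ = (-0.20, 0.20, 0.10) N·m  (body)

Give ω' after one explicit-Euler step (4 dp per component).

ω×(Iω) gyroscopic = (0.0112, -0.0364, 0.0130)
(τ − ω×Iω)/I = (-1.3200, 3.9400, 0.6214)
ω' = ω + α·dt = (1.2340, 0.0970, -1.3689)

ω' = (1.2340, 0.0970, -1.3689)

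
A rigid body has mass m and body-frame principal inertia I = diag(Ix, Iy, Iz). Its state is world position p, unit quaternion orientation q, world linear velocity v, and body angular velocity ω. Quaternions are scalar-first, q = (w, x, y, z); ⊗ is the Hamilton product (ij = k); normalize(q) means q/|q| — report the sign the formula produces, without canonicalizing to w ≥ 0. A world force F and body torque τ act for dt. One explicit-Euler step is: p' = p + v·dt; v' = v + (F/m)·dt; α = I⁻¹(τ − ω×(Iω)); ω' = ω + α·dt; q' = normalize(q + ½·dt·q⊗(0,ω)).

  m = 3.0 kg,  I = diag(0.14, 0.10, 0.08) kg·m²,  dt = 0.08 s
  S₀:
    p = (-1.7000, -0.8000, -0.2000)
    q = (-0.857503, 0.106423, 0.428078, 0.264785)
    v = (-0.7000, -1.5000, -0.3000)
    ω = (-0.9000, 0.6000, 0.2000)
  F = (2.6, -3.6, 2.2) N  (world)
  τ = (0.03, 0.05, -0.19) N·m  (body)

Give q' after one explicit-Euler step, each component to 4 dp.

q' = (-0.8652, 0.1342, 0.3967, 0.2756)

Hamilton product q⊗(0,ω) = (-0.2140231, 0.6984973, -0.7740929, 0.2776234)
q' = normalize(q + ½dt·q⊗(0,ω)) = (-0.8652, 0.1342, 0.3967, 0.2756)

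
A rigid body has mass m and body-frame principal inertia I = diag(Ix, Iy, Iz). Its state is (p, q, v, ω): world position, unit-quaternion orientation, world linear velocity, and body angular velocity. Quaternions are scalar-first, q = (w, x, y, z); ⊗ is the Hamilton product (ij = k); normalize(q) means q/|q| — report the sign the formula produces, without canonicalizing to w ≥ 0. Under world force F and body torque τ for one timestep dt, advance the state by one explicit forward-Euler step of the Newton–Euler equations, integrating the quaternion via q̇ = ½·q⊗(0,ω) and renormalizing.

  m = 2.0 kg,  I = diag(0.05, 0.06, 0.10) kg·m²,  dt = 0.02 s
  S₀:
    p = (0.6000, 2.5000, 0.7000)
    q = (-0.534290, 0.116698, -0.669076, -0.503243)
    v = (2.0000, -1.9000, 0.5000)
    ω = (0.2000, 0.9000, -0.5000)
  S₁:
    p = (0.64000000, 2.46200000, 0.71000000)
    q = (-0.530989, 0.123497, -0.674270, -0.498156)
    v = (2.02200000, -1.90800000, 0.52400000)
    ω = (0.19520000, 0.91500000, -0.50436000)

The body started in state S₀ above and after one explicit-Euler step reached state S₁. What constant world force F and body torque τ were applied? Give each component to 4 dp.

F = (2.2000, -0.8000, 2.4000)
τ = (-0.0300, 0.0500, -0.0200)

rate change Δω = (-0.00480000, 0.01500000, -0.00436000)
gyro term ω₀×Iω₀ = (-0.0180, 0.0050, 0.0018)
I·α + gyro = (-0.0300, 0.0500, -0.0200)
velocity change Δv = (0.02200000, -0.00800000, 0.02400000)
F = m·Δv/dt = (2.2000, -0.8000, 2.4000)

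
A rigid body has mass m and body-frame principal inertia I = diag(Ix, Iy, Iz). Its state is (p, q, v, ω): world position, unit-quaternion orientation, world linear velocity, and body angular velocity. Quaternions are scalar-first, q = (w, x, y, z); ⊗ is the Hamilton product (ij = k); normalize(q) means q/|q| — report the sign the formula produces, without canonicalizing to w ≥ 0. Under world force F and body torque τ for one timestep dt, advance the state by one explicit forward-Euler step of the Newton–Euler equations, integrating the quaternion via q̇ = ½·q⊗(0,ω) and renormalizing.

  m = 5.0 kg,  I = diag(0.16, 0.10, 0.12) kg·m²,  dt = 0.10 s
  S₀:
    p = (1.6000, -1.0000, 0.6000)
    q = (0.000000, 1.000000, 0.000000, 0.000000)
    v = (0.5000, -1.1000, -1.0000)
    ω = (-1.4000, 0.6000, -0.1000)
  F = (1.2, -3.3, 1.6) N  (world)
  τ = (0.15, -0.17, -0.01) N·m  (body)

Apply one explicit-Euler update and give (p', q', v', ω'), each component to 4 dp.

α = I⁻¹(τ − ω×Iω) = (0.9450, -1.7560, -0.5033)
ω' = ω + α·dt = (-1.3055, 0.4244, -0.1503)
q⊗(0,ω) = (1.4000000, 0.0000000, 0.1000000, 0.6000000)
q + ½dt·q⊗(0,ω), renormalized = (0.0698, 0.9971, 0.0050, 0.0299)
p' = p + v·dt = (1.6500, -1.1100, 0.5000)
new velocity v' = (0.5240, -1.1660, -0.9680)

p' = (1.6500, -1.1100, 0.5000)
q' = (0.0698, 0.9971, 0.0050, 0.0299)
v' = (0.5240, -1.1660, -0.9680)
ω' = (-1.3055, 0.4244, -0.1503)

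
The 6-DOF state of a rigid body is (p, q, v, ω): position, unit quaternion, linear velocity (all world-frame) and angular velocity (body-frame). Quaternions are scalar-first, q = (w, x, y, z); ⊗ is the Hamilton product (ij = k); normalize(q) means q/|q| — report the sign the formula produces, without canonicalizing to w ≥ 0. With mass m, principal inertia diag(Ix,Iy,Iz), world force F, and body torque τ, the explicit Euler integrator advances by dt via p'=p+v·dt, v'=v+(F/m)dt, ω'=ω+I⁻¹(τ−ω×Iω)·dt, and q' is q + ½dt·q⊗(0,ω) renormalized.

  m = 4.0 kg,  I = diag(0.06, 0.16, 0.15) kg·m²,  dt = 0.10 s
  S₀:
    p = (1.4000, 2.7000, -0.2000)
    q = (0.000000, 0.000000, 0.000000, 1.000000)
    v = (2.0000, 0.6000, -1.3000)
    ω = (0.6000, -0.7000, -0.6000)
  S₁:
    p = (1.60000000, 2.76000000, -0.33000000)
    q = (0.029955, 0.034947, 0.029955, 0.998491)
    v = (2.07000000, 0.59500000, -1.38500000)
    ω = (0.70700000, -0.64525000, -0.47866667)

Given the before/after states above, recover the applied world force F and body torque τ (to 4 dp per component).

rate change Δω = (0.10700000, 0.05475000, 0.12133333)
gyro term ω₀×Iω₀ = (-0.0042, 0.0324, -0.0420)
applied torque τ = (0.0600, 0.1200, 0.1400)
v₁ − v₀ = (0.07000000, -0.00500000, -0.08500000)
m·(v₁−v₀)/dt = (2.8000, -0.2000, -3.4000)

F = (2.8000, -0.2000, -3.4000)
τ = (0.0600, 0.1200, 0.1400)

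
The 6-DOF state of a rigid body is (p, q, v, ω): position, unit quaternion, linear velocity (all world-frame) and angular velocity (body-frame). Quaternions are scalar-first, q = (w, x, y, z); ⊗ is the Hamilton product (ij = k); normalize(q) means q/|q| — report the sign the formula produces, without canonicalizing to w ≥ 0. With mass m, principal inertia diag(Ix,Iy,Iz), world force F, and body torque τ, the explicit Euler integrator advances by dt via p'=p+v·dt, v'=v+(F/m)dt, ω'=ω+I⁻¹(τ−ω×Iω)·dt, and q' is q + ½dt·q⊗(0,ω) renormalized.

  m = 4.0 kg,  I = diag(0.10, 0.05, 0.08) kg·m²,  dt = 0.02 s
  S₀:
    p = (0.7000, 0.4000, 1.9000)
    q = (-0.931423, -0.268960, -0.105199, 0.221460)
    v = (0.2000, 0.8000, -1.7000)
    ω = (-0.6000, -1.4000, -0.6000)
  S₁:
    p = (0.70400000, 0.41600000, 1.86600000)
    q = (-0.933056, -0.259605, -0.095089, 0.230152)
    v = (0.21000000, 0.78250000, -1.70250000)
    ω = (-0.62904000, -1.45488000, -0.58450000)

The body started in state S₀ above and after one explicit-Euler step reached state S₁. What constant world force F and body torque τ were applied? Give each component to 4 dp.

F = (2.0000, -3.5000, -0.5000)
τ = (-0.1200, -0.1300, 0.0200)

v₁ − v₀ = (0.01000000, -0.01750000, -0.00250000)
m·(v₁−v₀)/dt = (2.0000, -3.5000, -0.5000)
rate change Δω = (-0.02904000, -0.05488000, 0.01550000)
gyro term ω₀×Iω₀ = (0.0252, 0.0072, -0.0420)
I·α + gyro = (-0.1200, -0.1300, 0.0200)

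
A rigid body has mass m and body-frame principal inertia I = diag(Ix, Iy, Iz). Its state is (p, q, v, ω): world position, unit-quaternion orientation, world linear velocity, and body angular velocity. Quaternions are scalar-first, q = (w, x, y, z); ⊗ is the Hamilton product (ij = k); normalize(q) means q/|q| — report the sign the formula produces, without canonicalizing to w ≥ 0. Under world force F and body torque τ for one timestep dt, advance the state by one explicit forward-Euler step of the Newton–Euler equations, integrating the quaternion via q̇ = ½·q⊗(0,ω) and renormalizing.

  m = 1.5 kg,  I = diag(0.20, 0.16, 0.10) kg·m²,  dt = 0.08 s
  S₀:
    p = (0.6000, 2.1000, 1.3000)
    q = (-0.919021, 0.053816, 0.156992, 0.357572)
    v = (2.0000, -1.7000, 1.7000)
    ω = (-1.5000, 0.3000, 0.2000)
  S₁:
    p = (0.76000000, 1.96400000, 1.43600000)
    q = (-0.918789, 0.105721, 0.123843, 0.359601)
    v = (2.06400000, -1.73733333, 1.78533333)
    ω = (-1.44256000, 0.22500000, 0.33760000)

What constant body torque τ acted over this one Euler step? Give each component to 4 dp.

τ = (0.1400, -0.1800, 0.1900)

rate change Δω = (0.05744000, -0.07500000, 0.13760000)
applied torque τ = (0.1400, -0.1800, 0.1900)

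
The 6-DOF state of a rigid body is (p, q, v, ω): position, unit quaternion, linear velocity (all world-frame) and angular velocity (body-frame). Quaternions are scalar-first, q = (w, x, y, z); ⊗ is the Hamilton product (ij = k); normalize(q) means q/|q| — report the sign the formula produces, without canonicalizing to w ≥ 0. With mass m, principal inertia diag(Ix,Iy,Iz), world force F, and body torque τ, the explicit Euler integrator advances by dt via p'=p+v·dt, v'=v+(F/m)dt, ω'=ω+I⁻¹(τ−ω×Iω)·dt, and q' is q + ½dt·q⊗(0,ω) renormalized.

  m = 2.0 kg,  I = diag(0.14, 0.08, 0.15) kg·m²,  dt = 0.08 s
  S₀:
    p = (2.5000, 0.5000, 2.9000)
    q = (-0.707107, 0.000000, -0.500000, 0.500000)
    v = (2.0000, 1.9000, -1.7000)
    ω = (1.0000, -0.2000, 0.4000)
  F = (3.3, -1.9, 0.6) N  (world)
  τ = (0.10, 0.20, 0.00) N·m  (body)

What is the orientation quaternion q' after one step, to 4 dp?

q' = (-0.7184, -0.0323, -0.4739, 0.5082)

Hamilton product q⊗(0,ω) = (-0.3000000, -0.8071070, 0.6414214, 0.2171572)
q + ½dt·q⊗(0,ω), renormalized = (-0.7184, -0.0323, -0.4739, 0.5082)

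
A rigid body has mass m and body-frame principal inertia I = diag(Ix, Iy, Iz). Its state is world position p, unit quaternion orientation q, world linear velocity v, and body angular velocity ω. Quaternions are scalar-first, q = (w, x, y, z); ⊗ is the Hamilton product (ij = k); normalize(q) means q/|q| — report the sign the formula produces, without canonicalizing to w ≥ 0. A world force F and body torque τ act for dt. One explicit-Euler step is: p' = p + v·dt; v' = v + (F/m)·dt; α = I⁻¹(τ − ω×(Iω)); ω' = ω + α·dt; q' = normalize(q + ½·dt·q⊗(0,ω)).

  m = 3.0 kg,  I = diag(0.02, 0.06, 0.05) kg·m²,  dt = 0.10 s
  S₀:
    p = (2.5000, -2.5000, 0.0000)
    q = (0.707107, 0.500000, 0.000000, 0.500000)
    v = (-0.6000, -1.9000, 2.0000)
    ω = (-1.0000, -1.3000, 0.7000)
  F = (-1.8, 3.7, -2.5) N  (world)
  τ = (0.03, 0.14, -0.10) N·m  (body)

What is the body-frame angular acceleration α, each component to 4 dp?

α = (1.0450, 1.9833, -3.0400)

precession coupling ω×(Iω) = (0.0091, 0.0210, 0.0520)
α = I⁻¹(τ − ω×Iω) = (1.0450, 1.9833, -3.0400)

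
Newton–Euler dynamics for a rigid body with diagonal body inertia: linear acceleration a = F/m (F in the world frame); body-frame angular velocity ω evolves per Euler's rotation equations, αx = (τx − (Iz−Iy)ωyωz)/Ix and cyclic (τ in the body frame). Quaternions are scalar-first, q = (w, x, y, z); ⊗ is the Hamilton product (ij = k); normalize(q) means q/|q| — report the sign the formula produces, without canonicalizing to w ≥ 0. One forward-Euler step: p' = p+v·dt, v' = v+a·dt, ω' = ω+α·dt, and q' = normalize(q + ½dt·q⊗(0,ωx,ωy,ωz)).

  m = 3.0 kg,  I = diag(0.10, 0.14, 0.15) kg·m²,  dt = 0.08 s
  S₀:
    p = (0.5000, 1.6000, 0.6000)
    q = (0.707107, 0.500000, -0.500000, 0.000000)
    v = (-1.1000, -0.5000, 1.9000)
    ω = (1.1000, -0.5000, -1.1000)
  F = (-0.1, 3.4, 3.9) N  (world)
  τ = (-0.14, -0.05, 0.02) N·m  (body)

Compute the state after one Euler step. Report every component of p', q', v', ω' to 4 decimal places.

p' = (0.4120, 1.5600, 0.7520)
q' = (0.6737, 0.5519, -0.4911, -0.0191)
v' = (-1.1027, -0.4093, 2.0040)
ω' = (0.9836, -0.5631, -1.0776)

ω×(Iω) gyroscopic = (0.0055, 0.0605, -0.0220)
angular accel α = (-1.4550, -0.7893, 0.2800)
ω + α·dt = (0.9836, -0.5631, -1.0776)
q⊗(0,ω) = (-0.8000000, 1.3278177, 0.1964465, -0.4778177)
updated quaternion q' = (0.6737, 0.5519, -0.4911, -0.0191)
p + v·dt = (0.4120, 1.5600, 0.7520)
v + (F/m)dt = (-1.1027, -0.4093, 2.0040)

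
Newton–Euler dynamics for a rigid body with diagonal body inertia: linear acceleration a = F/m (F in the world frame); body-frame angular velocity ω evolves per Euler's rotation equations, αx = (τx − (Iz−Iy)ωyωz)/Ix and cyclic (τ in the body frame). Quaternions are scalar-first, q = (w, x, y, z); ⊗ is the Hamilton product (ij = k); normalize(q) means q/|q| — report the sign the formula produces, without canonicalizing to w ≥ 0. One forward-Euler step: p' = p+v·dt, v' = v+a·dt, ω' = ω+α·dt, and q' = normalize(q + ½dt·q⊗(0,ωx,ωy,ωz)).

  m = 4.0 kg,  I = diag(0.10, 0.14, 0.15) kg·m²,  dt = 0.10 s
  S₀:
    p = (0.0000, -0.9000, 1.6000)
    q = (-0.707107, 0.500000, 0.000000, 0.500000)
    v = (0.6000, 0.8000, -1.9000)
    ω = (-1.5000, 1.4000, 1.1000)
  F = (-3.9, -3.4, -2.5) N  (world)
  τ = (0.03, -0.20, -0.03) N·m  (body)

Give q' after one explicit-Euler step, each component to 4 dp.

q⊗(0,ω) = (0.2000000, 0.3606605, -2.2899498, -0.0778177)
q + ½dt·q⊗(0,ω), renormalized = (-0.6924, 0.5146, -0.1137, 0.4928)

q' = (-0.6924, 0.5146, -0.1137, 0.4928)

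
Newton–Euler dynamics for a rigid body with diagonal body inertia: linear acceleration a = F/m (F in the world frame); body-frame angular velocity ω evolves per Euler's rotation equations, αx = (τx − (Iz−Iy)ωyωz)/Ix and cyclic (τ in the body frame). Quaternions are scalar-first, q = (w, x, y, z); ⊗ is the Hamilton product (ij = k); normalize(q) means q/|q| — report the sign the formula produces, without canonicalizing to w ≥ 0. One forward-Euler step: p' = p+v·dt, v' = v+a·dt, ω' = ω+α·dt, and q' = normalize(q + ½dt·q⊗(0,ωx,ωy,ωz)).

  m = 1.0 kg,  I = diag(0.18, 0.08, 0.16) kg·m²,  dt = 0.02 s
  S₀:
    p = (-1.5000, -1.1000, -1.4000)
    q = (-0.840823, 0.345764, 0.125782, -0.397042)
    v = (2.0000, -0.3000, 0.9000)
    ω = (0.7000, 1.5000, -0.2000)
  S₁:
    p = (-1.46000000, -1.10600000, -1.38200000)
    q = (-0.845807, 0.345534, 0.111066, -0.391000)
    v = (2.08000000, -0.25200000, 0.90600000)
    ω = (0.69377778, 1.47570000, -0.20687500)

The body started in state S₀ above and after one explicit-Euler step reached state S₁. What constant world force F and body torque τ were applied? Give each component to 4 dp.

rate change Δω = (-0.00622222, -0.02430000, -0.00687500)
ω₀×(Iω₀) = (-0.0240, -0.0028, -0.1050)
τ = I·(Δω/dt) + ω₀×(Iω₀) = (-0.0800, -0.1000, -0.1600)
velocity change Δv = (0.08000000, 0.04800000, 0.00600000)
m·(v₁−v₀)/dt = (4.0000, 2.4000, 0.3000)

F = (4.0000, 2.4000, 0.3000)
τ = (-0.0800, -0.1000, -0.1600)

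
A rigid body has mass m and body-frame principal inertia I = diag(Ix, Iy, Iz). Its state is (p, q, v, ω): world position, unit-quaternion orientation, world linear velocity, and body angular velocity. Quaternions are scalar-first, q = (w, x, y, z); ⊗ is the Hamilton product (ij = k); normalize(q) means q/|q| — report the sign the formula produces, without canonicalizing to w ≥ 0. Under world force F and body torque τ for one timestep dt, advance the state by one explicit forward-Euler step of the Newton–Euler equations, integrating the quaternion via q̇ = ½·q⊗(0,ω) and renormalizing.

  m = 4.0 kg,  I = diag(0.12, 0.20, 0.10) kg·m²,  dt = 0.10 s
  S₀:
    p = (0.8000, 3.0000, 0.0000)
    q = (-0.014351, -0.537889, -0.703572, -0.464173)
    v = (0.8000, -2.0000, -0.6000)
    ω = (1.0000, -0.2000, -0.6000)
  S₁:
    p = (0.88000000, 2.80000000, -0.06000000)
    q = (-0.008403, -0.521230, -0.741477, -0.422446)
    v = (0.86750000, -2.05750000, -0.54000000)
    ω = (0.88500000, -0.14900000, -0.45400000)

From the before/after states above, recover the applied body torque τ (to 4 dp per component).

rate change Δω = (-0.11500000, 0.05100000, 0.14600000)
τ = I·(Δω/dt) + ω₀×(Iω₀) = (-0.1500, 0.0900, 0.1300)

τ = (-0.1500, 0.0900, 0.1300)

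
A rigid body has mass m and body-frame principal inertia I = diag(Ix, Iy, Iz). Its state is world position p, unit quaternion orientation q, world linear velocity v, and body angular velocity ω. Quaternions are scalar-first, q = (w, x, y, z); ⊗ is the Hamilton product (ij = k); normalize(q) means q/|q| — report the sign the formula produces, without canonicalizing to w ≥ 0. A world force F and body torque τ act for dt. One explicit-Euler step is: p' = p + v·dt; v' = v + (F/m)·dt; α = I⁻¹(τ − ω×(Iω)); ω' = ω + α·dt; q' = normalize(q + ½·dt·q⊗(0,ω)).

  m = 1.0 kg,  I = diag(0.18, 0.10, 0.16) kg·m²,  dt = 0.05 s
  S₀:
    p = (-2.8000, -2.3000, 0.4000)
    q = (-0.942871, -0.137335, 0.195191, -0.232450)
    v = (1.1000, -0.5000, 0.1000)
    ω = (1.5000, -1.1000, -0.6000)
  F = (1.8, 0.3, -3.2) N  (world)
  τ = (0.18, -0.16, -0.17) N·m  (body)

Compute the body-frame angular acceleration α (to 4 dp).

ω×(Iω) gyroscopic = (0.0396, -0.0180, 0.1320)
(τ − ω×Iω)/I = (0.7800, -1.4200, -1.8875)

α = (0.7800, -1.4200, -1.8875)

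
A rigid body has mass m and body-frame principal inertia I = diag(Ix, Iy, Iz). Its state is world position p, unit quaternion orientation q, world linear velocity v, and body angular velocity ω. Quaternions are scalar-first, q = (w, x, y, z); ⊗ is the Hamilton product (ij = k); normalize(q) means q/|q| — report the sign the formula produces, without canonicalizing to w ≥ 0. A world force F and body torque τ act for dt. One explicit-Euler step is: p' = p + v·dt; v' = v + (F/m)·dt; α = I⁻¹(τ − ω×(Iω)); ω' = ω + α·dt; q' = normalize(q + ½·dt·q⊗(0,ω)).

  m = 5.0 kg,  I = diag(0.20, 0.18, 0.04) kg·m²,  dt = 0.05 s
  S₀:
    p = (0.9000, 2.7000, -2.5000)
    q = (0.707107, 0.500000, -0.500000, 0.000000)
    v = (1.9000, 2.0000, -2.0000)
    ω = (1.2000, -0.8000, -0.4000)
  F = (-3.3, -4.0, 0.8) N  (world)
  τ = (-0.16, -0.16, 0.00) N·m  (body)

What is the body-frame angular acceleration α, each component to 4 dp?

ω×(Iω) gyroscopic = (-0.0448, -0.0768, 0.0192)
α = I⁻¹(τ − ω×Iω) = (-0.5760, -0.4622, -0.4800)

α = (-0.5760, -0.4622, -0.4800)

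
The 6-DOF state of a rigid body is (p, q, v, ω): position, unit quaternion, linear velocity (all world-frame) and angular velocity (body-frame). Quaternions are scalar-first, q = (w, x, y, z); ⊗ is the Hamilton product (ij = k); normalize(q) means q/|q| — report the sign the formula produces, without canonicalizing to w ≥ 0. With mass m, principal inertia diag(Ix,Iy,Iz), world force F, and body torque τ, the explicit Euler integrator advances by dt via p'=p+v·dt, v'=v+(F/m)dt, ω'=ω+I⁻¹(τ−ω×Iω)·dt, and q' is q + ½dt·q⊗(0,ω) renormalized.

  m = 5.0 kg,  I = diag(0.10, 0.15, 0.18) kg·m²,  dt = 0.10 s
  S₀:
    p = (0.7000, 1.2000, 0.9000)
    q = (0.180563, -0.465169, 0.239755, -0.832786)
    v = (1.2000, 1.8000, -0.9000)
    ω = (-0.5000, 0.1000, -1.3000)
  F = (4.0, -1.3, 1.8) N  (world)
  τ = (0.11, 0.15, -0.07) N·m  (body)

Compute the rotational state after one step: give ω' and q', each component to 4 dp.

ω×(Iω) gyroscopic = (-0.0039, -0.0520, -0.0025)
angular accel α = (1.1390, 1.3467, -0.3750)
new body rate ω' = (-0.3861, 0.2347, -1.3375)
2q̇ = q⊗(0,ω) = (-1.3391818, -0.3186844, -0.1702704, -0.1613713)
updated quaternion q' = (0.1133, -0.4799, 0.2307, -0.8388)

ω' = (-0.3861, 0.2347, -1.3375)
q' = (0.1133, -0.4799, 0.2307, -0.8388)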